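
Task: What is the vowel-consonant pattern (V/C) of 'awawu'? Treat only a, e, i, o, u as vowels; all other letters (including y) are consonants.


Letter mapping: a = V, w = C, a = V, w = C, u = V.

VCVCV


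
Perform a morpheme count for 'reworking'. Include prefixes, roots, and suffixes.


Decomposition: re- (prefix) + work (root) + -ing (suffix) = 3 morpheme(s)

3 morphemes


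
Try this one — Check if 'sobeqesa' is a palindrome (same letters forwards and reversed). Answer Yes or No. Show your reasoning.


Forward: 'sobeqesa'
Reversed: 'aseqebos'
They differ.

No


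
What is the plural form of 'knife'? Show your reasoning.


Apply rule: Change -fe to -ves. 'knife' becomes 'knives'.

knives


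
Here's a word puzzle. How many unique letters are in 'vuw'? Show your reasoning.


Unique letters in 'vuw': {u, v, w} = 3 distinct letters.

3


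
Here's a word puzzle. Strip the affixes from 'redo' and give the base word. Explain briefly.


Remove prefix 're' from 'redo' to get root 'do'.

do


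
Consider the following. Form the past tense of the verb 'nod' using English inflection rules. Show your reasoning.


Apply rule: Double final consonant and add -ed. 'nod' becomes 'nodded'.

nodded


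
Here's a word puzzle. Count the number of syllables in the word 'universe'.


Break 'universe' into syllables: u-ni-verse -> u | ni | verse = 3 syllables

3 syllables


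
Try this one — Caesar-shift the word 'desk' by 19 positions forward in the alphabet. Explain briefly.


Shift each letter by 19: d -> w, e -> x, s -> l, k -> d. Result: 'wxld'.

wxld


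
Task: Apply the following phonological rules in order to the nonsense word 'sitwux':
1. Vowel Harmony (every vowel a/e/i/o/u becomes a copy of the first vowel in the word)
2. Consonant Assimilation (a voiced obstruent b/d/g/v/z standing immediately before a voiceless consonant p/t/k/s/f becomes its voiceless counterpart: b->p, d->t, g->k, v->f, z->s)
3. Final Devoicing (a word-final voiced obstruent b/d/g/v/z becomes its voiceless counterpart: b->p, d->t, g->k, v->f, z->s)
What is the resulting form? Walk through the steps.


Starting form: 'sitwux'
Rule 1: Vowel Harmony: all vowels become 'i' (matching first vowel). 'sitwux' -> 'sitwix'
Rule 2: Consonant Assimilation: no voiced obstruent (b/d/g/v/z) stands immediately before a voiceless consonant (p/t/k/s/f). No change.
Rule 3: Final Devoicing: final consonant 'x' is not one of the voiced obstruents b/d/g/v/z. No change.
Final form: 'sitwix'

sitwix


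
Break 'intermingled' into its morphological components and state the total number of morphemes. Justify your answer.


Step 1: Identify prefix: 'inter' (meaning: between)
Step 2: Identify root: 'mingle'
Step 3: Identify suffix(es): 'ed'
Decomposition: inter- (prefix: between) + mingle (root) + -ed (suffix: past)
Total morphemes: 3

3 morphemes (inter- (prefix: between) + mingle (root) + -ed (suffix: past))


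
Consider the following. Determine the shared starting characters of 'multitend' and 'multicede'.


Compare from the start: 5 characters match: 'multi'. Mismatch at position 6: 't' vs 'c'.

multi


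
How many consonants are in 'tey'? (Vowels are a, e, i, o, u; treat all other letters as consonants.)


Consonants in 'tey': t, y = 2 consonants.

2


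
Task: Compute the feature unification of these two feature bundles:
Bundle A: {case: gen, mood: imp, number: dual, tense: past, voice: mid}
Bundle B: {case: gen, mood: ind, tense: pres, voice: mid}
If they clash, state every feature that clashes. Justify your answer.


Compare features:
case: A=gen vs B=gen -> unified: gen
mood: A=imp vs B=ind -> CLASH
number: A=dual vs B=_ -> unified: dual
tense: A=past vs B=pres -> CLASH
voice: A=mid vs B=mid -> unified: mid
Clashes detected on features 'mood' (imp vs ind) and 'tense' (past vs pres); unification fails.

CLASH on 'mood' (imp vs ind) and 'tense' (past vs pres)


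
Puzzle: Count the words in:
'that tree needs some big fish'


Split into words: that | tree | needs | some | big | fish = 6 words.

6


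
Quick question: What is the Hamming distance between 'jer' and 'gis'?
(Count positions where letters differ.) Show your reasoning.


Alignment:
Position 1: 'j' vs 'g' = DIFFER
Position 2: 'e' vs 'i' = DIFFER
Position 3: 'r' vs 's' = DIFFER
Total differences: 3

3


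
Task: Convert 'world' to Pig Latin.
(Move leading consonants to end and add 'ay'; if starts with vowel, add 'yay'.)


'world': move consonant cluster 'w' to end and add 'ay': 'orldway'.

orldway


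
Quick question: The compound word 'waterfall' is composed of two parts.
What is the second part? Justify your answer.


Split 'waterfall' into 'water' + 'fall'. The second part is 'fall'.

fall


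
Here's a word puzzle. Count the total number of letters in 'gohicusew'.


Spell out 'gohicusew' and number each letter: g(1), o(2), h(3), i(4), c(5), u(6), s(7), e(8), w(9). Total: 9 letters.

9


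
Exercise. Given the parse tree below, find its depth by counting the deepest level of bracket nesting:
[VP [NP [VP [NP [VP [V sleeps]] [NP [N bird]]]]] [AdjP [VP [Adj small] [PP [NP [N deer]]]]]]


Count bracket nesting levels:
'[' at pos 0: depth = 1
'[' at pos 4: depth = 2
'[' at pos 8: depth = 3
'[' at pos 12: depth = 4
'[' at pos 16: depth = 5
'[' at pos 20: depth = 6
'[' at pos 32: depth = 5
'[' at pos 36: depth = 6
'[' at pos 49: depth = 2
'[' at pos 55: depth = 3
'[' at pos 59: depth = 4
'[' at pos 71: depth = 4
'[' at pos 75: depth = 5
'[' at pos 79: depth = 6
Maximum depth reached: 6

6


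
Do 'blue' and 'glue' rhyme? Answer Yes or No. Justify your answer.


Rime (stressed vowel + following sounds) of 'blue': -ue = /uː/
Rime of 'glue': -ue = /uː/
/uː/ and /uː/ are the same ending sound, so the words rhyme.

Yes


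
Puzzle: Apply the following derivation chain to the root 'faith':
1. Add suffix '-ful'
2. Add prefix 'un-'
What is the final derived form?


Step 1: Add suffix '-ful' to 'faith' = 'faithful'
Step 2: Add prefix 'un-' to 'faithful' = 'unfaithful'

unfaithful


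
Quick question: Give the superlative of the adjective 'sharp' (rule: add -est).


Apply superlative formation (add -est): 'sharp' -> 'sharpest'.

sharpest


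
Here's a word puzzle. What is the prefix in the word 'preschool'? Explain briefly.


The word 'preschool' = 'pre' (prefix) + 'school' (root). The prefix is 'pre'.

pre


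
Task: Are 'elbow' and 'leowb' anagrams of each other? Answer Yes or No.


Sorted letters of 'elbow': 'below'
Sorted letters of 'leowb': 'below'
They match.

Yes


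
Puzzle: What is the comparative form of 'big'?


Apply comparative formation (double final consonant, add -er): 'big' -> 'bigger'.

bigger


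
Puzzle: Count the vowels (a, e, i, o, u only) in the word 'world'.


Vowels in 'world': o = 1 vowels.

1


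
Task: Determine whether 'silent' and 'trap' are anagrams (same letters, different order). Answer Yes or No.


Sorted letters of 'silent': 'eilnst'
Sorted letters of 'trap': 'aprt'
They do not match.

No


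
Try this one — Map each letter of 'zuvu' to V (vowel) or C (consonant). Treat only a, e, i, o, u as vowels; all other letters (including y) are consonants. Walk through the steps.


Letter mapping: z = C, u = V, v = C, u = V.

CVCV


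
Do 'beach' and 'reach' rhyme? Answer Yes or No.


Rime (stressed vowel + following sounds) of 'beach': -each = /iːtʃ/
Rime of 'reach': -each = /iːtʃ/
/iːtʃ/ and /iːtʃ/ are the same ending sound, so the words rhyme.

Yes


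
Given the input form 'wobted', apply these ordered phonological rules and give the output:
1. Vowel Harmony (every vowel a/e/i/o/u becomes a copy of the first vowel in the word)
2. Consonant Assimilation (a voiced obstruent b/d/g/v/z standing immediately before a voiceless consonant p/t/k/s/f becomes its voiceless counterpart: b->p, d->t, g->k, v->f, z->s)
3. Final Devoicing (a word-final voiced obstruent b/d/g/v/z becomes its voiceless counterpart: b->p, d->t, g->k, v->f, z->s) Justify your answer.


Starting form: 'wobted'
Rule 1: Vowel Harmony: all vowels become 'o' (matching first vowel). 'wobted' -> 'wobtod'
Rule 2: Consonant Assimilation: voiced obstruent before voiceless consonant becomes voiceless ('bt' -> 'pt'). 'wobtod' -> 'woptod'
Rule 3: Final Devoicing: word-final voiced obstruent 'd' becomes voiceless 't'. 'woptod' -> 'woptot'
Final form: 'woptot'

woptot


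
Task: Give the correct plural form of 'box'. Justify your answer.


Apply rule: Add -es (sibilant/fricative ending). 'box' becomes 'boxes'.

boxes


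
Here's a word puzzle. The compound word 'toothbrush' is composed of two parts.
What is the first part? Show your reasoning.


Split 'toothbrush' into 'tooth' + 'brush'. The first part is 'tooth'.

tooth


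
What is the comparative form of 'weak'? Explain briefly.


Apply comparative formation (add -er): 'weak' -> 'weaker'.

weaker


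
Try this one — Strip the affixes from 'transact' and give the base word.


Remove prefix 'trans' from 'transact' to get root 'act'.

act


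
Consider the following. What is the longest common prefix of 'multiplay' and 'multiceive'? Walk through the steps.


Compare from the start: 5 characters match: 'multi'. Mismatch at position 6: 'p' vs 'c'.

multi


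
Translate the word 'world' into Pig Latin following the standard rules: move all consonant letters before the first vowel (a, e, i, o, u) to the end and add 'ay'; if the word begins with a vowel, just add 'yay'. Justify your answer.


'world': move consonant cluster 'w' to end and add 'ay': 'orldway'.

orldway


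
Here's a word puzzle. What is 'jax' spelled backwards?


Reverse 'jax' character by character: 'xaj'.

xaj


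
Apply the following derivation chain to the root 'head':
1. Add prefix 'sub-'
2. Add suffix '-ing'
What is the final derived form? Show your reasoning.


Step 1: Add prefix 'sub-' to 'head' = 'subhead'
Step 2: Add suffix '-ing' to 'subhead' = 'subheading'

subheading


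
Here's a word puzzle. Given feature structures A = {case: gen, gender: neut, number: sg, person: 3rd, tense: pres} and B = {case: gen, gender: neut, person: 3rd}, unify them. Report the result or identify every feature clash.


Compare features:
case: A=gen vs B=gen -> unified: gen
gender: A=neut vs B=neut -> unified: neut
number: A=sg vs B=_ -> unified: sg
person: A=3rd vs B=3rd -> unified: 3rd
tense: A=pres vs B=_ -> unified: pres
No clashes found.

Unified: {case: gen, gender: neut, number: sg, person: 3rd, tense: pres}


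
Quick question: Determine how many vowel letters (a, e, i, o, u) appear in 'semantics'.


Vowels in 'semantics': e, a, i = 3 vowels.

3


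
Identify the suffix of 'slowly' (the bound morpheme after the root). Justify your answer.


The word 'slowly' = 'slow' (root) + '-ly' (suffix). The suffix is '-ly'.

ly


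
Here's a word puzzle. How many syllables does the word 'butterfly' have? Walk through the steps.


Break 'butterfly' into syllables: but-ter-fly -> but | ter | fly = 3 syllables

3 syllables


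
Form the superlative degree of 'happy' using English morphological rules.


Apply superlative formation (consonant + y: change y to i, add -est): 'happy' -> 'happiest'.

happiest


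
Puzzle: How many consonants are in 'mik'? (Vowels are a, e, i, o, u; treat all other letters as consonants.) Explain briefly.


Consonants in 'mik': m, k = 2 consonants.

2


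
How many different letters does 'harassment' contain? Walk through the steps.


Unique letters in 'harassment': {a, e, h, m, n, r, s, t} = 8 distinct letters.

8


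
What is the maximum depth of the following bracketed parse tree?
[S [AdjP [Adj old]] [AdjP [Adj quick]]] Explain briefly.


Count bracket nesting levels:
'[' at pos 0: depth = 1
'[' at pos 3: depth = 2
'[' at pos 9: depth = 3
'[' at pos 20: depth = 2
'[' at pos 26: depth = 3
Maximum depth reached: 3

3


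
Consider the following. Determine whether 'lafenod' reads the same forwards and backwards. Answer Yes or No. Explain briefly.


Forward: 'lafenod'
Reversed: 'donefal'
They differ.

No


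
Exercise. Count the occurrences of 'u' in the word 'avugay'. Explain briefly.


Letter 'u' in 'avugay': found at position(s) 3 = 1 occurrence(s).

1


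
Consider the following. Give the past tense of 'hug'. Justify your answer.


Apply rule: Double final consonant and add -ed. 'hug' becomes 'hugged'.

hugged


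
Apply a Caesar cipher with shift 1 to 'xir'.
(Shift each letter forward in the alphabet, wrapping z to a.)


Shift each letter by 1: x -> y, i -> j, r -> s. Result: 'yjs'.

yjs


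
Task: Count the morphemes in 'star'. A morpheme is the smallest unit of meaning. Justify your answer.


Decomposition: star (free morpheme) = 1 morpheme(s)

1 morphemes


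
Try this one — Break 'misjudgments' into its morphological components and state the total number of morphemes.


Step 1: Identify prefix: 'mis' (meaning: wrongly)
Step 2: Identify root: 'judge'
Step 3: Identify suffix(es): 'ment, s'
Decomposition: mis- (prefix: wrongly) + judge (root) + -ment (suffix: action/result) + -s (plural)
Total morphemes: 4

4 morphemes (mis- (prefix: wrongly) + judge (root) + -ment (suffix: action/result) + -s (plural))


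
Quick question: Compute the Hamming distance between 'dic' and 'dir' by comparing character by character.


Alignment:
Position 1: 'd' vs 'd' = match
Position 2: 'i' vs 'i' = match
Position 3: 'c' vs 'r' = DIFFER
Total differences: 1

1


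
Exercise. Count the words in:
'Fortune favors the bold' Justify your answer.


Split into words: Fortune | favors | the | bold = 4 words.

4


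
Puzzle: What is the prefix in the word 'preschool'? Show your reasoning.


The word 'preschool' = 'pre' (prefix) + 'school' (root). The prefix is 'pre'.

pre


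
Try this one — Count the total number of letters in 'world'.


Spell out 'world' and number each letter: w(1), o(2), r(3), l(4), d(5). Total: 5 letters.

5


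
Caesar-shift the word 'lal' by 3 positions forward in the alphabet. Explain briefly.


Shift each letter by 3: l -> o, a -> d, l -> o. Result: 'odo'.

odo


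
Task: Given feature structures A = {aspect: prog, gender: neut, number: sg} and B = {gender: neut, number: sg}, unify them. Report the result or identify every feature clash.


Compare features:
aspect: A=prog vs B=_ -> unified: prog
gender: A=neut vs B=neut -> unified: neut
number: A=sg vs B=sg -> unified: sg
No clashes found.

Unified: {aspect: prog, gender: neut, number: sg}


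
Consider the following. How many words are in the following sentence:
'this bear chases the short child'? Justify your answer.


Split into words: this | bear | chases | the | short | child = 6 words.

6


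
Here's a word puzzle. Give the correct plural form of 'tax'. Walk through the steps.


Apply rule: Add -es (sibilant/fricative ending). 'tax' becomes 'taxes'.

taxes


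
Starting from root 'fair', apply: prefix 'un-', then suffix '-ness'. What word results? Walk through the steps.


Step 1: Add prefix 'un-' to 'fair' = 'unfair'
Step 2: Add suffix '-ness' to 'unfair' = 'unfairness'

unfairness


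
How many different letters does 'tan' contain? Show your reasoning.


Unique letters in 'tan': {a, n, t} = 3 distinct letters.

3


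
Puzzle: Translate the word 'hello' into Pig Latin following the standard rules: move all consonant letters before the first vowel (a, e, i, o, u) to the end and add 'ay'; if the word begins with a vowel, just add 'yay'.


'hello': move consonant cluster 'h' to end and add 'ay': 'ellohay'.

ellohay


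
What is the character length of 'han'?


Spell out 'han' and number each letter: h(1), a(2), n(3). Total: 3 letters.

3


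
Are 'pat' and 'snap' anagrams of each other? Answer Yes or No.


Sorted letters of 'pat': 'apt'
Sorted letters of 'snap': 'anps'
They do not match.

No


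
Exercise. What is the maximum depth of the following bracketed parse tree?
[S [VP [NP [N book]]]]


Count bracket nesting levels:
'[' at pos 0: depth = 1
'[' at pos 3: depth = 2
'[' at pos 7: depth = 3
'[' at pos 11: depth = 4
Maximum depth reached: 4

4


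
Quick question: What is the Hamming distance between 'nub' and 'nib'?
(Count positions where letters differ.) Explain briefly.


Alignment:
Position 1: 'n' vs 'n' = match
Position 2: 'u' vs 'i' = DIFFER
Position 3: 'b' vs 'b' = match
Total differences: 1

1


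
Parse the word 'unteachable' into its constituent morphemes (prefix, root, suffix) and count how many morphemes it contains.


Step 1: Identify prefix: 'un' (meaning: not/reverse)
Step 2: Identify root: 'teach'
Step 3: Identify suffix(es): 'able'
Decomposition: un- (prefix: not/reverse) + teach (root) + -able (suffix: capable of)
Total morphemes: 3

3 morphemes (un- (prefix: not/reverse) + teach (root) + -able (suffix: capable of))


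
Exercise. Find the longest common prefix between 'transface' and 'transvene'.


Compare from the start: 5 characters match: 'trans'. Mismatch at position 6: 'f' vs 'v'.

trans


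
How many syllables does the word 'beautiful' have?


Break 'beautiful' into syllables: beau-ti-ful -> beau | ti | ful = 3 syllables

3 syllables


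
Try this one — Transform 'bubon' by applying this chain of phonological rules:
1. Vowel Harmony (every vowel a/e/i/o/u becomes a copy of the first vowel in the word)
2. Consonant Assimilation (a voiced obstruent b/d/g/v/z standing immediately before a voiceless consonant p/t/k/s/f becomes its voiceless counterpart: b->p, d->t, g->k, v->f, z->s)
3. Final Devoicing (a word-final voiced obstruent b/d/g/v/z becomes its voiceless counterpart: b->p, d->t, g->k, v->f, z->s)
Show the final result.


Starting form: 'bubon'
Rule 1: Vowel Harmony: all vowels become 'u' (matching first vowel). 'bubon' -> 'bubun'
Rule 2: Consonant Assimilation: no voiced obstruent (b/d/g/v/z) stands immediately before a voiceless consonant (p/t/k/s/f). No change.
Rule 3: Final Devoicing: final consonant 'n' is not one of the voiced obstruents b/d/g/v/z. No change.
Final form: 'bubun'

bubun


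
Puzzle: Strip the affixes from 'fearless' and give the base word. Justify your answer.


Remove suffix '-less' from 'fearless' to get root 'fear'.

fear


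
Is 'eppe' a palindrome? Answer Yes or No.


Forward: 'eppe'
Reversed: 'eppe'
They are identical.

Yes


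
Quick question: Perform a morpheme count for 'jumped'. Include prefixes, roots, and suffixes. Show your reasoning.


Decomposition: jump (root) + -ed (suffix) = 2 morpheme(s)

2 morphemes


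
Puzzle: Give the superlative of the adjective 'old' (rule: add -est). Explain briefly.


Apply superlative formation (add -est): 'old' -> 'oldest'.

oldest


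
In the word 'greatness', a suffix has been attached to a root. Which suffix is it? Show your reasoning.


The word 'greatness' = 'great' (root) + '-ness' (suffix). The suffix is '-ness'.

ness


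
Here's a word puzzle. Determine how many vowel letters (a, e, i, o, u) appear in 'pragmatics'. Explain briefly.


Vowels in 'pragmatics': a, a, i = 3 vowels.

3


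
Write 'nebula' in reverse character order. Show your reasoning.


Reverse 'nebula' character by character: 'aluben'.

aluben


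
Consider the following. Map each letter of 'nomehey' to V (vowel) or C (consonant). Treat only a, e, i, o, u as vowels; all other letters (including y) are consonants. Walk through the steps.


Letter mapping: n = C, o = V, m = C, e = V, h = C, e = V, y = C.

CVCVCVC


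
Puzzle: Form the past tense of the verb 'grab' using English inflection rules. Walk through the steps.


Apply rule: Double final consonant and add -ed. 'grab' becomes 'grabbed'.

grabbed


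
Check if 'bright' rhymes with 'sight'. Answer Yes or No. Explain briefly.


Rime (stressed vowel + following sounds) of 'bright': -ight = /aɪt/
Rime of 'sight': -ight = /aɪt/
/aɪt/ and /aɪt/ are the same ending sound, so the words rhyme.

Yes


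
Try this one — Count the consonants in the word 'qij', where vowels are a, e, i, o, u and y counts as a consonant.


Consonants in 'qij': q, j = 2 consonants.

2


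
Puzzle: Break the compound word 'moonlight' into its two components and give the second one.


Split 'moonlight' into 'moon' + 'light'. The second part is 'light'.

light


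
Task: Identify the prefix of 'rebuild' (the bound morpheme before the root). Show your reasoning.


The word 'rebuild' = 're' (prefix) + 'build' (root). The prefix is 're'.

re


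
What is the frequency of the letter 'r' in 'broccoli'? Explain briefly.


Letter 'r' in 'broccoli': found at position(s) 2 = 1 occurrence(s).

1


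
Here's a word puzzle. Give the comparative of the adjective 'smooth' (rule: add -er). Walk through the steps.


Apply comparative formation (add -er): 'smooth' -> 'smoother'.

smoother


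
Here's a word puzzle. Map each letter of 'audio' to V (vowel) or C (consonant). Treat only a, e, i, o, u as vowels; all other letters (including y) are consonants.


Letter mapping: a = V, u = V, d = C, i = V, o = V.

VVCVV


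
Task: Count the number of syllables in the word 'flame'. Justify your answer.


Break 'flame' into syllables: flame -> flame = 1 syllable

1 syllable


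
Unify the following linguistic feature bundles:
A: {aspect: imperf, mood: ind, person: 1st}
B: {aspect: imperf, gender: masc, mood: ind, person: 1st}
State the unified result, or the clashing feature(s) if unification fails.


Compare features:
aspect: A=imperf vs B=imperf -> unified: imperf
gender: A=_ vs B=masc -> unified: masc
mood: A=ind vs B=ind -> unified: ind
person: A=1st vs B=1st -> unified: 1st
No clashes found.

Unified: {aspect: imperf, gender: masc, mood: ind, person: 1st}


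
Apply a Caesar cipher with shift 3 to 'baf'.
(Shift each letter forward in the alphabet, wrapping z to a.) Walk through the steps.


Shift each letter by 3: b -> e, a -> d, f -> i. Result: 'edi'.

edi


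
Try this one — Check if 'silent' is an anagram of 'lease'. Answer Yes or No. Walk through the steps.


Sorted letters of 'silent': 'eilnst'
Sorted letters of 'lease': 'aeels'
They do not match.

No


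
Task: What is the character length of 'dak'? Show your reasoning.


Spell out 'dak' and number each letter: d(1), a(2), k(3). Total: 3 letters.

3


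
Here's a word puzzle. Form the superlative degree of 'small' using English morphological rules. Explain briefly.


Apply superlative formation (add -est): 'small' -> 'smallest'.

smallest


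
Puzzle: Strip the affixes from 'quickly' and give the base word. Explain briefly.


Remove suffix '-ly' from 'quickly' to get root 'quick'.

quick


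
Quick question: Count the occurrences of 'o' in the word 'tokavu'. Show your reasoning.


Letter 'o' in 'tokavu': found at position(s) 2 = 1 occurrence(s).

1


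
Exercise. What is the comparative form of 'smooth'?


Apply comparative formation (add -er): 'smooth' -> 'smoother'.

smoother


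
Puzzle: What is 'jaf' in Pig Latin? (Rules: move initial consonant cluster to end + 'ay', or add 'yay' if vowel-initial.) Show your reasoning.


'jaf': move consonant cluster 'j' to end and add 'ay': 'afjay'.

afjay


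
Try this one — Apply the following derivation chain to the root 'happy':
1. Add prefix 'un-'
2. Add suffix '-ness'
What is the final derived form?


Step 1: Add prefix 'un-' to 'happy' = 'unhappy'
Step 2: Add suffix '-ness' to 'unhappy' = 'unhappiness'

unhappiness


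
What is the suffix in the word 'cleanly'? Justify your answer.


The word 'cleanly' = 'clean' (root) + '-ly' (suffix). The suffix is '-ly'.

ly


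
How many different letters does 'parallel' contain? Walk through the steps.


Unique letters in 'parallel': {a, e, l, p, r} = 5 distinct letters.

5


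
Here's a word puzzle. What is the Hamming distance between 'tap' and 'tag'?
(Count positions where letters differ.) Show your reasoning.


Alignment:
Position 1: 't' vs 't' = match
Position 2: 'a' vs 'a' = match
Position 3: 'p' vs 'g' = DIFFER
Total differences: 1

1


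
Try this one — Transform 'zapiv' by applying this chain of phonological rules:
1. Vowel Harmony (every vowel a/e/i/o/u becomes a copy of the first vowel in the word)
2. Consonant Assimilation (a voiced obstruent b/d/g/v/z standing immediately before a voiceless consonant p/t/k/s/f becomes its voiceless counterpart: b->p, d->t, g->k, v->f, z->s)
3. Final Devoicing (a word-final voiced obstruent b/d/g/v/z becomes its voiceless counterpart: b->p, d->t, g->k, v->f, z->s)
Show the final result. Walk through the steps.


Starting form: 'zapiv'
Rule 1: Vowel Harmony: all vowels become 'a' (matching first vowel). 'zapiv' -> 'zapav'
Rule 2: Consonant Assimilation: no voiced obstruent (b/d/g/v/z) stands immediately before a voiceless consonant (p/t/k/s/f). No change.
Rule 3: Final Devoicing: word-final voiced obstruent 'v' becomes voiceless 'f'. 'zapav' -> 'zapaf'
Final form: 'zapaf'

zapaf


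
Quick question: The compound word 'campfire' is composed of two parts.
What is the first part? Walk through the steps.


Split 'campfire' into 'camp' + 'fire'. The first part is 'camp'.

camp


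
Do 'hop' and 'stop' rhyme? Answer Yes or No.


Rime (stressed vowel + following sounds) of 'hop': -op = /ɒp/
Rime of 'stop': -op = /ɒp/
/ɒp/ and /ɒp/ are the same ending sound, so the words rhyme.

Yes


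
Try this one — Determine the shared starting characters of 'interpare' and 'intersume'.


Compare from the start: 5 characters match: 'inter'. Mismatch at position 6: 'p' vs 's'.

inter


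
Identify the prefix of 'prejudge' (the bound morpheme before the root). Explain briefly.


The word 'prejudge' = 'pre' (prefix) + 'judge' (root). The prefix is 'pre'.

pre


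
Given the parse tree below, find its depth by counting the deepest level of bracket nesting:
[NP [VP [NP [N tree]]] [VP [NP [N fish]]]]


Count bracket nesting levels:
'[' at pos 0: depth = 1
'[' at pos 4: depth = 2
'[' at pos 8: depth = 3
'[' at pos 12: depth = 4
'[' at pos 23: depth = 2
'[' at pos 27: depth = 3
'[' at pos 31: depth = 4
Maximum depth reached: 4

4


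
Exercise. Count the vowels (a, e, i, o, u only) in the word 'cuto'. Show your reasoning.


Vowels in 'cuto': u, o = 2 vowels.

2


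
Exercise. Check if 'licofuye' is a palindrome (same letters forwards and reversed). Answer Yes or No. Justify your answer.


Forward: 'licofuye'
Reversed: 'eyufocil'
They differ.

No


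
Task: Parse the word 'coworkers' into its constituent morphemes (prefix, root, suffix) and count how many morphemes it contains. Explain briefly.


Step 1: Identify prefix: 'co' (meaning: together)
Step 2: Identify root: 'work'
Step 3: Identify suffix(es): 'er, s'
Decomposition: co- (prefix: together) + work (root) + -er (suffix: one who) + -s (plural)
Total morphemes: 4

4 morphemes (co- (prefix: together) + work (root) + -er (suffix: one who) + -s (plural))


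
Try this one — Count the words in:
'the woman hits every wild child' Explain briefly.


Split into words: the | woman | hits | every | wild | child = 6 words.

6


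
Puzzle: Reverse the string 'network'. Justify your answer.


Reverse 'network' character by character: 'krowten'.

krowten


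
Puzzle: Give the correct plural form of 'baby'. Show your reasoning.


Apply rule: Change -y to -ies (consonant + y). 'baby' becomes 'babies'.

babies


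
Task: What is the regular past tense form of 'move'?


Apply rule: Add -d (word ends in -e). 'move' becomes 'moved'.

moved


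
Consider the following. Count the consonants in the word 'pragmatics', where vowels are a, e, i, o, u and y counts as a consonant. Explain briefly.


Consonants in 'pragmatics': p, r, g, m, t, c, s = 7 consonants.

7


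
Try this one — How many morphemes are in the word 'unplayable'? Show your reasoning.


Decomposition: un- (prefix) + play (root) + -able (suffix) = 3 morpheme(s)

3 morphemes


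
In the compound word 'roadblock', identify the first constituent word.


Split 'roadblock' into 'road' + 'block'. The first part is 'road'.

road


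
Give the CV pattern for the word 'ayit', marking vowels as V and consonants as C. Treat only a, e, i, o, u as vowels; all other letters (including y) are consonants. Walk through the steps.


Letter mapping: a = V, y = C, i = V, t = C.

VCVC


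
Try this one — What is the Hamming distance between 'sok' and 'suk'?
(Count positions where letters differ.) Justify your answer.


Alignment:
Position 1: 's' vs 's' = match
Position 2: 'o' vs 'u' = DIFFER
Position 3: 'k' vs 'k' = match
Total differences: 1

1


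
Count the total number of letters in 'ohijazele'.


Spell out 'ohijazele' and number each letter: o(1), h(2), i(3), j(4), a(5), z(6), e(7), l(8), e(9). Total: 9 letters.

9


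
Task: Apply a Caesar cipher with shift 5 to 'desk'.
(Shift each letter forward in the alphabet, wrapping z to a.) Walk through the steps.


Shift each letter by 5: d -> i, e -> j, s -> x, k -> p. Result: 'ijxp'.

ijxp


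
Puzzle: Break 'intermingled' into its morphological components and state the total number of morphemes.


Step 1: Identify prefix: 'inter' (meaning: between)
Step 2: Identify root: 'mingle'
Step 3: Identify suffix(es): 'ed'
Decomposition: inter- (prefix: between) + mingle (root) + -ed (suffix: past)
Total morphemes: 3

3 morphemes (inter- (prefix: between) + mingle (root) + -ed (suffix: past))


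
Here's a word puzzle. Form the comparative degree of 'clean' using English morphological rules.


Apply comparative formation (add -er): 'clean' -> 'cleaner'.

cleaner


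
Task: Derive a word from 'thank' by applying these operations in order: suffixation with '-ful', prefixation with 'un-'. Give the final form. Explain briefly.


Step 1: Add suffix '-ful' to 'thank' = 'thankful'
Step 2: Add prefix 'un-' to 'thankful' = 'unthankful'

unthankful


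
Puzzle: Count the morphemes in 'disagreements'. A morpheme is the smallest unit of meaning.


Decomposition: dis- (prefix) + agree (root) + -ment (suffix) + -s (plural) = 4 morpheme(s)

4 morphemes


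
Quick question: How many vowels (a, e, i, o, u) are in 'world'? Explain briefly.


Vowels in 'world': o = 1 vowels.

1


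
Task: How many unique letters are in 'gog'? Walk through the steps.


Unique letters in 'gog': {g, o} = 2 distinct letters.

2


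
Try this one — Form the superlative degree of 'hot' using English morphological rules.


Apply superlative formation (double final consonant, add -est): 'hot' -> 'hottest'.

hottest


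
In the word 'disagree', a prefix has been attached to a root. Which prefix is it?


The word 'disagree' = 'dis' (prefix) + 'agree' (root). The prefix is 'dis'.

dis


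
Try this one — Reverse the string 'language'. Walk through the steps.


Reverse 'language' character by character: 'egaugnal'.

egaugnal


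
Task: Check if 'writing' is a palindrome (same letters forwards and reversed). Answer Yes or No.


Forward: 'writing'
Reversed: 'gnitirw'
They differ.

No


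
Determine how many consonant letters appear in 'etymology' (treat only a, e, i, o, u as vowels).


Consonants in 'etymology': t, y, m, l, g, y = 6 consonants.

6


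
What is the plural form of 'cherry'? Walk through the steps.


Apply rule: Change -y to -ies (consonant + y). 'cherry' becomes 'cherries'.

cherries


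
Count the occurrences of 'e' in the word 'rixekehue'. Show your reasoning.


Letter 'e' in 'rixekehue': found at position(s) 4, 6, 9 = 3 occurrence(s).

3


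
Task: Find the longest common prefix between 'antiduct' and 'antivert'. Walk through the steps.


Compare from the start: 4 characters match: 'anti'. Mismatch at position 5: 'd' vs 'v'.

anti


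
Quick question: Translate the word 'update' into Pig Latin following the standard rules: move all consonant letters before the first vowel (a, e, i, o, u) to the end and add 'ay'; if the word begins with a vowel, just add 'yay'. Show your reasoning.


'update' starts with a vowel, so add 'yay': 'updateyay'.

updateyay


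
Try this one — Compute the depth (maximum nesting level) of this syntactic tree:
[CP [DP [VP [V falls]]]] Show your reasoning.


Count bracket nesting levels:
'[' at pos 0: depth = 1
'[' at pos 4: depth = 2
'[' at pos 8: depth = 3
'[' at pos 12: depth = 4
Maximum depth reached: 4

4


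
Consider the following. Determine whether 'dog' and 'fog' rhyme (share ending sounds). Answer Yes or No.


Rime (stressed vowel + following sounds) of 'dog': -og = /ɒg/
Rime of 'fog': -og = /ɒg/
/ɒg/ and /ɒg/ are the same ending sound, so the words rhyme.

Yes


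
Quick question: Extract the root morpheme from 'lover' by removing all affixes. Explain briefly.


Remove suffix '-er' from 'lover' to get root 'love'.

love


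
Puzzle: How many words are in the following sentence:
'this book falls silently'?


Split into words: this | book | falls | silently = 4 words.

4


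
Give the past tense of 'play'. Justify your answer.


Apply rule: Add -ed. 'play' becomes 'played'.

played


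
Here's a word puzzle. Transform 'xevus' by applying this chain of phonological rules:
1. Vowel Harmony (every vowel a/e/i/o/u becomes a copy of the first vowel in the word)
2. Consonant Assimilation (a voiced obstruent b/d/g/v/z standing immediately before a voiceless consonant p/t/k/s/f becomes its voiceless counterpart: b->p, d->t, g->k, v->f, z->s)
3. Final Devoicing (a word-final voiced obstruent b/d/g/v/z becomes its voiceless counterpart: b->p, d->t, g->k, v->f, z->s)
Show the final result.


Starting form: 'xevus'
Rule 1: Vowel Harmony: all vowels become 'e' (matching first vowel). 'xevus' -> 'xeves'
Rule 2: Consonant Assimilation: no voiced obstruent (b/d/g/v/z) stands immediately before a voiceless consonant (p/t/k/s/f). No change.
Rule 3: Final Devoicing: final consonant 's' is not one of the voiced obstruents b/d/g/v/z. No change.
Final form: 'xeves'

xeves


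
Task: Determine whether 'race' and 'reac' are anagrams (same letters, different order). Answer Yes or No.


Sorted letters of 'race': 'acer'
Sorted letters of 'reac': 'acer'
They match.

Yes


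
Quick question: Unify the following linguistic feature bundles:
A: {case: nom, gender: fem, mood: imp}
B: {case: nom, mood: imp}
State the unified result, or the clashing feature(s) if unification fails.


Compare features:
case: A=nom vs B=nom -> unified: nom
gender: A=fem vs B=_ -> unified: fem
mood: A=imp vs B=imp -> unified: imp
No clashes found.

Unified: {case: nom, gender: fem, mood: imp}


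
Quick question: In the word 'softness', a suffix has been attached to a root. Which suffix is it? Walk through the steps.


The word 'softness' = 'soft' (root) + '-ness' (suffix). The suffix is '-ness'.

ness


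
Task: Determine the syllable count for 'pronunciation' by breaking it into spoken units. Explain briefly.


Break 'pronunciation' into syllables: pro-nun-ci-a-tion -> pro | nun | ci | a | tion = 5 syllables

5 syllables


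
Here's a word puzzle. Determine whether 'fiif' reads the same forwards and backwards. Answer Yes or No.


Forward: 'fiif'
Reversed: 'fiif'
They are identical.

Yes


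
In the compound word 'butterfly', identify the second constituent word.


Split 'butterfly' into 'butter' + 'fly'. The second part is 'fly'.

fly


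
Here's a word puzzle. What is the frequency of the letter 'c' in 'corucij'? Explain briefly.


Letter 'c' in 'corucij': found at position(s) 1, 5 = 2 occurrence(s).

2


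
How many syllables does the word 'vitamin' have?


Break 'vitamin' into syllables: vi-ta-min -> vi | ta | min = 3 syllables

3 syllables


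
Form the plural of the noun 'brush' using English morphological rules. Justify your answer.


Apply rule: Add -es (sibilant/fricative ending). 'brush' becomes 'brushes'.

brushes


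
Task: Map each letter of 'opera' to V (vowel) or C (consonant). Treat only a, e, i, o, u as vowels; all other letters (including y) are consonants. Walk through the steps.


Letter mapping: o = V, p = C, e = V, r = C, a = V.

VCVCV


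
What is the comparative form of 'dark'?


Apply comparative formation (add -er): 'dark' -> 'darker'.

darker


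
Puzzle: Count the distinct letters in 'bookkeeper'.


Unique letters in 'bookkeeper': {b, e, k, o, p, r} = 6 distinct letters.

6


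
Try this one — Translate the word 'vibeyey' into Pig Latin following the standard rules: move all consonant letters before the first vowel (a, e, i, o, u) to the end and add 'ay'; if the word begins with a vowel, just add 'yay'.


'vibeyey': move consonant cluster 'v' to end and add 'ay': 'ibeyeyvay'.

ibeyeyvay


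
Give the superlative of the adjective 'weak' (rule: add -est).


Apply superlative formation (add -est): 'weak' -> 'weakest'.

weakest


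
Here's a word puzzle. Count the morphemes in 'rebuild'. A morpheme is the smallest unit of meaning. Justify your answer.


Decomposition: re- (prefix) + build (root) = 2 morpheme(s)

2 morphemes


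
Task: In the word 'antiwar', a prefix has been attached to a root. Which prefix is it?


The word 'antiwar' = 'anti' (prefix) + 'war' (root). The prefix is 'anti'.

anti


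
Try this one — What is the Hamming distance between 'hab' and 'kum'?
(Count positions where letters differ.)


Alignment:
Position 1: 'h' vs 'k' = DIFFER
Position 2: 'a' vs 'u' = DIFFER
Position 3: 'b' vs 'm' = DIFFER
Total differences: 3

3


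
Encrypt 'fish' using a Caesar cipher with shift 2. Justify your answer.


Shift each letter by 2: f -> h, i -> k, s -> u, h -> j. Result: 'hkuj'.

hkuj


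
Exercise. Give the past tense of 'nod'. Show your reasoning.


Apply rule: Double final consonant and add -ed. 'nod' becomes 'nodded'.

nodded


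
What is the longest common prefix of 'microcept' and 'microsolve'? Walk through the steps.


Compare from the start: 5 characters match: 'micro'. Mismatch at position 6: 'c' vs 's'.

micro


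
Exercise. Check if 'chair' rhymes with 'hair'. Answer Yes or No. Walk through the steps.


Rime (stressed vowel + following sounds) of 'chair': -air = /ɛər/
Rime of 'hair': -air = /ɛər/
/ɛər/ and /ɛər/ are the same ending sound, so the words rhyme.

Yes


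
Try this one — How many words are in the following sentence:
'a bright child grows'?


Split into words: a | bright | child | grows = 4 words.

4


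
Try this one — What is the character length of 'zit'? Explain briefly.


Spell out 'zit' and number each letter: z(1), i(2), t(3). Total: 3 letters.

3


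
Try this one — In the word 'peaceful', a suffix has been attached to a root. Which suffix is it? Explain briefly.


The word 'peaceful' = 'peace' (root) + '-ful' (suffix). The suffix is '-ful'.

ful


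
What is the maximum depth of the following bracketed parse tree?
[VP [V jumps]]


Count bracket nesting levels:
'[' at pos 0: depth = 1
'[' at pos 4: depth = 2
Maximum depth reached: 2

2


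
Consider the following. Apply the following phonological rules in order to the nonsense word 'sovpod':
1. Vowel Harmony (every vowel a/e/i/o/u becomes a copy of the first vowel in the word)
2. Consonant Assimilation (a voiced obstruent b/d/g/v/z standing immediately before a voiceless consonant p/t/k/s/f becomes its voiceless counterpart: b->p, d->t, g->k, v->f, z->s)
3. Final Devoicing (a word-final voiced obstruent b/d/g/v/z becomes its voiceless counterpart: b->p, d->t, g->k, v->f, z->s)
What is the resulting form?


Starting form: 'sovpod'
Rule 1: Vowel Harmony: all vowels already match. No change.
Rule 2: Consonant Assimilation: voiced obstruent before voiceless consonant becomes voiceless ('vp' -> 'fp'). 'sovpod' -> 'sofpod'
Rule 3: Final Devoicing: word-final voiced obstruent 'd' becomes voiceless 't'. 'sofpod' -> 'sofpot'
Final form: 'sofpot'

sofpot
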